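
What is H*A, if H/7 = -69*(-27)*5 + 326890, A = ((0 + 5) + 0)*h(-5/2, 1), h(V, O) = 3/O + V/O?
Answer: 11767175/2 ≈ 5.8836e+6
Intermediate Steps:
A = 5/2 (A = ((0 + 5) + 0)*((3 - 5/2)/1) = (5 + 0)*(1*(3 - 5*½)) = 5*(1*(3 - 5/2)) = 5*(1*(½)) = 5*(½) = 5/2 ≈ 2.5000)
H = 2353435 (H = 7*(-69*(-27)*5 + 326890) = 7*(1863*5 + 326890) = 7*(9315 + 326890) = 7*336205 = 2353435)
H*A = 2353435*(5/2) = 11767175/2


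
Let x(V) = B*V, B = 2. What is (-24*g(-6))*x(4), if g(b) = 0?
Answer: 0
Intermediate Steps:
x(V) = 2*V
(-24*g(-6))*x(4) = (-24*0)*(2*4) = 0*8 = 0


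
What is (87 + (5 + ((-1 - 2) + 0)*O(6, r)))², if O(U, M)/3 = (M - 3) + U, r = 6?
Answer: 121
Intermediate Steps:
O(U, M) = -9 + 3*M + 3*U (O(U, M) = 3*((M - 3) + U) = 3*((-3 + M) + U) = 3*(-3 + M + U) = -9 + 3*M + 3*U)
(87 + (5 + ((-1 - 2) + 0)*O(6, r)))² = (87 + (5 + ((-1 - 2) + 0)*(-9 + 3*6 + 3*6)))² = (87 + (5 + (-3 + 0)*(-9 + 18 + 18)))² = (87 + (5 - 3*27))² = (87 + (5 - 81))² = (87 - 76)² = 11² = 121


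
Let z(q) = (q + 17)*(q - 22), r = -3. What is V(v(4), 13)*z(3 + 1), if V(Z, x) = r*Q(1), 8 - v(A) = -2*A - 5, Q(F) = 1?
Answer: 1134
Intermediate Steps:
v(A) = 13 + 2*A (v(A) = 8 - (-2*A - 5) = 8 - (-5 - 2*A) = 8 + (5 + 2*A) = 13 + 2*A)
V(Z, x) = -3 (V(Z, x) = -3*1 = -3)
z(q) = (-22 + q)*(17 + q) (z(q) = (17 + q)*(-22 + q) = (-22 + q)*(17 + q))
V(v(4), 13)*z(3 + 1) = -3*(-374 + (3 + 1)² - 5*(3 + 1)) = -3*(-374 + 4² - 5*4) = -3*(-374 + 16 - 20) = -3*(-378) = 1134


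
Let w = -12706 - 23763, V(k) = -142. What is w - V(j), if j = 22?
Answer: -36327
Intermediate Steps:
w = -36469
w - V(j) = -36469 - 1*(-142) = -36469 + 142 = -36327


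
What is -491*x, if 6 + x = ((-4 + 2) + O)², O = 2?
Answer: 2946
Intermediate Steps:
x = -6 (x = -6 + ((-4 + 2) + 2)² = -6 + (-2 + 2)² = -6 + 0² = -6 + 0 = -6)
-491*x = -491*(-6) = 2946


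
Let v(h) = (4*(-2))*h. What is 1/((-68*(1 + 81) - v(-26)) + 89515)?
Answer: 1/83731 ≈ 1.1943e-5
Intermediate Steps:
v(h) = -8*h
1/((-68*(1 + 81) - v(-26)) + 89515) = 1/((-68*(1 + 81) - (-8)*(-26)) + 89515) = 1/((-68*82 - 1*208) + 89515) = 1/((-5576 - 208) + 89515) = 1/(-5784 + 89515) = 1/83731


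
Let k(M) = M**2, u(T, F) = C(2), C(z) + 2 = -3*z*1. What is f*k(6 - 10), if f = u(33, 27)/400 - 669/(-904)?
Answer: 32546/2825 ≈ 11.521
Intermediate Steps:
C(z) = -2 - 3*z (C(z) = -2 - 3*z*1 = -2 - 3*z)
u(T, F) = -8 (u(T, F) = -2 - 3*2 = -2 - 6 = -8)
f = 16273/22600 (f = -8/400 - 669/(-904) = -8*1/400 - 669*(-1/904) = -1/50 + 669/904 = 16273/22600 ≈ 0.72004)
f*k(6 - 10) = 16273*(6 - 10)**2/22600 = (16273/22600)*(-4)**2 = (16273/22600)*16 = 32546/2825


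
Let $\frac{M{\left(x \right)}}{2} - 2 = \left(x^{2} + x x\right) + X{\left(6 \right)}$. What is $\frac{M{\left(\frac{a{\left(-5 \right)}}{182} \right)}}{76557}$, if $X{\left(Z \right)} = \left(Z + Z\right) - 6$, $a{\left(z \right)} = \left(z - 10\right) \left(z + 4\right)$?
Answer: $\frac{132721}{633968517} \approx 0.00020935$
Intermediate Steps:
$a{\left(z \right)} = \left(-10 + z\right) \left(4 + z\right)$
$X{\left(Z \right)} = -6 + 2 Z$ ($X{\left(Z \right)} = 2 Z - 6 = -6 + 2 Z$)
$M{\left(x \right)} = 16 + 4 x^{2}$ ($M{\left(x \right)} = 4 + 2 \left(\left(x^{2} + x x\right) + \left(-6 + 2 \cdot 6\right)\right) = 4 + 2 \left(\left(x^{2} + x^{2}\right) + \left(-6 + 12\right)\right) = 4 + 2 \left(2 x^{2} + 6\right) = 4 + 2 \left(6 + 2 x^{2}\right) = 4 + \left(12 + 4 x^{2}\right) = 16 + 4 x^{2}$)
$\frac{M{\left(\frac{a{\left(-5 \right)}}{182} \right)}}{76557} = \frac{16 + 4 \left(\frac{-40 + \left(-5\right)^{2} - -30}{182}\right)^{2}}{76557} = \left(16 + 4 \left(\left(-40 + 25 + 30\right) \frac{1}{182}\right)^{2}\right) \frac{1}{76557} = \left(16 + 4 \left(15 \cdot \frac{1}{182}\right)^{2}\right) \frac{1}{76557} = \left(16 + 4 \left(\frac{15}{182}\right)^{2}\right) \frac{1}{76557} = \left(16 + 4 \cdot \frac{225}{33124}\right) \frac{1}{76557} = \left(16 + \frac{225}{8281}\right) \frac{1}{76557} = \frac{132721}{8281} \cdot \frac{1}{76557} = \frac{132721}{633968517}$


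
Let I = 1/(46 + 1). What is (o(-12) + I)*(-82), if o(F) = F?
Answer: 46166/47 ≈ 982.25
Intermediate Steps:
I = 1/47 ≈ 0.021277
(o(-12) + I)*(-82) = (-12 + 1/47)*(-82) = -563/47*(-82) = 46166/47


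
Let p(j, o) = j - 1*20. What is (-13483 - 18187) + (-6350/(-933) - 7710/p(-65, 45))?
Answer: -500771234/15861 ≈ -31573.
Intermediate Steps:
p(j, o) = -20 + j (p(j, o) = j - 20 = -20 + j)
(-13483 - 18187) + (-6350/(-933) - 7710/p(-65, 45)) = (-13483 - 18187) + (-6350/(-933) - 7710/(-20 - 65)) = -31670 + (-6350*(-1/933) - 7710/(-85)) = -31670 + (6350/933 - 7710*(-1/85)) = -31670 + (6350/933 + 1542/17) = -31670 + 1546636/15861 = -500771234/15861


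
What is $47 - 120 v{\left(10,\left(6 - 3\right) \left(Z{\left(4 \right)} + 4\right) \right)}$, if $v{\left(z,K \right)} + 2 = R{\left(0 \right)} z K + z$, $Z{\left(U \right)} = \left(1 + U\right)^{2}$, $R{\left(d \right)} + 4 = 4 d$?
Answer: $416687$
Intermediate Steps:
$R{\left(d \right)} = -4 + 4 d$
$v{\left(z,K \right)} = -2 + z - 4 K z$ ($v{\left(z,K \right)} = -2 + \left(\left(-4 + 4 \cdot 0\right) z K + z\right) = -2 + \left(\left(-4 + 0\right) z K + z\right) = -2 + \left(- 4 z K + z\right) = -2 - \left(- z + 4 K z\right) = -2 + z - 4 K z$)
$47 - 120 v{\left(10,\left(6 - 3\right) \left(Z{\left(4 \right)} + 4\right) \right)} = 47 - 120 \left(-2 + 10 - 4 \left(6 - 3\right) \left(\left(1 + 4\right)^{2} + 4\right) 10\right) = 47 - 120 \left(-2 + 10 - 4 \cdot 3 \left(5^{2} + 4\right) 10\right) = 47 - 120 \left(-2 + 10 - 4 \cdot 3 \left(25 + 4\right) 10\right) = 47 - 120 \left(-2 + 10 - 4 \cdot 3 \cdot 29 \cdot 10\right) = 47 - 120 \left(-2 + 10 - 348 \cdot 10\right) = 47 - 120 \left(-2 + 10 - 3480\right) = 47 - -416640 = 47 + 416640 = 416687$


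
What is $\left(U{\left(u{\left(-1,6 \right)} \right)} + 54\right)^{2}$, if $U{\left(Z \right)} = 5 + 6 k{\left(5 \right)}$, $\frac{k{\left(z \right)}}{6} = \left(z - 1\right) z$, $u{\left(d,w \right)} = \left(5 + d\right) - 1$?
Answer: $606841$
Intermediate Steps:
$u{\left(d,w \right)} = 4 + d$
$k{\left(z \right)} = 6 z \left(-1 + z\right)$ ($k{\left(z \right)} = 6 \left(z - 1\right) z = 6 \left(-1 + z\right) z = 6 z \left(-1 + z\right)$)
$U{\left(Z \right)} = 725$ ($U{\left(Z \right)} = 5 + 6 \cdot 6 \cdot 5 \left(-1 + 5\right) = 5 + 6 \cdot 6 \cdot 5 \cdot 4 = 5 + 6 \cdot 120 = 5 + 720 = 725$)
$\left(U{\left(u{\left(-1,6 \right)} \right)} + 54\right)^{2} = \left(725 + 54\right)^{2} = 779^{2} = 606841$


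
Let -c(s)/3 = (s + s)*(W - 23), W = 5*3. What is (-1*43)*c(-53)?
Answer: 109392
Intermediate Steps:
W = 15
c(s) = 48*s (c(s) = -3*(s + s)*(15 - 23) = -3*2*s*(-8) = -(-48)*s = 48*s)
(-1*43)*c(-53) = (-1*43)*(48*(-53)) = -43*(-2544) = 109392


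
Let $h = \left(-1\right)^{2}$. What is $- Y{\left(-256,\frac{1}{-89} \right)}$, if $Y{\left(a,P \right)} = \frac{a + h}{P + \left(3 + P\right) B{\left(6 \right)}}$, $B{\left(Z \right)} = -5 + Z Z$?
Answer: $\frac{267}{97} \approx 2.7526$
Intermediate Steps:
$B{\left(Z \right)} = -5 + Z^{2}$
$h = 1$
$Y{\left(a,P \right)} = \frac{1 + a}{93 + 32 P}$ ($Y{\left(a,P \right)} = \frac{a + 1}{P + \left(3 + P\right) \left(-5 + 6^{2}\right)} = \frac{1 + a}{P + \left(3 + P\right) \left(-5 + 36\right)} = \frac{1 + a}{P + \left(3 + P\right) 31} = \frac{1 + a}{P + \left(93 + 31 P\right)} = \frac{1 + a}{93 + 32 P}$)
$- Y{\left(-256,\frac{1}{-89} \right)} = - \frac{1 - 256}{93 + \frac{32}{-89}} = - \frac{-255}{93 + 32 \left(- \frac{1}{89}\right)} = - \frac{-255}{93 - \frac{32}{89}} = - \frac{-255}{\frac{8245}{89}} = - \frac{89 \left(-255\right)}{8245} = \left(-1\right) \left(- \frac{267}{97}\right) = \frac{267}{97}$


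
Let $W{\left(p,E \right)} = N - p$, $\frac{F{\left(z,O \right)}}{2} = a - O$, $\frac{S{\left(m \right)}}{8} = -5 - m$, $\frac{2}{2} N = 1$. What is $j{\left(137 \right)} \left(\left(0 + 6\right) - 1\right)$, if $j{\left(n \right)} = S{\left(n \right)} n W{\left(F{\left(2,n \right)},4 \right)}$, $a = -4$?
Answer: $-220219280$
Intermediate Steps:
$N = 1$
$S{\left(m \right)} = -40 - 8 m$ ($S{\left(m \right)} = 8 \left(-5 - m\right) = -40 - 8 m$)
$F{\left(z,O \right)} = -8 - 2 O$ ($F{\left(z,O \right)} = 2 \left(-4 - O\right) = -8 - 2 O$)
$W{\left(p,E \right)} = 1 - p$
$j{\left(n \right)} = n \left(-40 - 8 n\right) \left(9 + 2 n\right)$ ($j{\left(n \right)} = \left(-40 - 8 n\right) n \left(1 - \left(-8 - 2 n\right)\right) = n \left(-40 - 8 n\right) \left(1 + \left(8 + 2 n\right)\right) = n \left(-40 - 8 n\right) \left(9 + 2 n\right)$)
$j{\left(137 \right)} \left(\left(0 + 6\right) - 1\right) = \left(-8\right) 137 \left(5 + 137\right) \left(9 + 2 \cdot 137\right) \left(\left(0 + 6\right) - 1\right) = \left(-8\right) 137 \cdot 142 \left(9 + 274\right) \left(6 - 1\right) = \left(-8\right) 137 \cdot 142 \cdot 283 \cdot 5 = \left(-44043856\right) 5 = -220219280$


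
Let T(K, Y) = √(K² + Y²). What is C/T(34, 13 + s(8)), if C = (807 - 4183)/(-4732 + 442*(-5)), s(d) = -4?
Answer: 1688*√1237/4293627 ≈ 0.013827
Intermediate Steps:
C = 1688/3471 (C = -3376/(-4732 - 2210) = -3376/(-6942) = -3376*(-1/6942) = 1688/3471 ≈ 0.48632)
C/T(34, 13 + s(8)) = 1688/(3471*(√(34² + (13 - 4)²))) = 1688/(3471*(√(1156 + 9²))) = 1688/(3471*(√(1156 + 81))) = 1688/(3471*(√1237)) = 1688*(√1237/1237)/3471 = 1688*√1237/4293627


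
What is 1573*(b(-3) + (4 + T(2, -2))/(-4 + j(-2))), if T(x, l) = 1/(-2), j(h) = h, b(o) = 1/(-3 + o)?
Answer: -4719/4 ≈ -1179.8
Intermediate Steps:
T(x, l) = -½
1573*(b(-3) + (4 + T(2, -2))/(-4 + j(-2))) = 1573*(1/(-3 - 3) + (4 - ½)/(-4 - 2)) = 1573*(1/(-6) + (7/2)/(-6)) = 1573*(-⅙ + (7/2)*(-⅙)) = 1573*(-⅙ - 7/12) = 1573*(-¾) = -4719/4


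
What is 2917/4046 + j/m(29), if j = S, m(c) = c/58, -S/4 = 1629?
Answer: -52724555/4046 ≈ -13031.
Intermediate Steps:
S = -6516 (S = -4*1629 = -6516)
m(c) = c/58 (m(c) = c*(1/58) = c/58)
j = -6516
2917/4046 + j/m(29) = 2917/4046 - 6516/((1/58)*29) = 2917*(1/4046) - 6516/½ = 2917/4046 - 6516*2 = 2917/4046 - 13032 = -52724555/4046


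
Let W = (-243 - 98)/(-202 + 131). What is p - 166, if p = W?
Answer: -11445/71 ≈ -161.20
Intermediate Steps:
W = 341/71 (W = -341/(-71) = -341*(-1/71) = 341/71 ≈ 4.8028)
p = 341/71 ≈ 4.8028
p - 166 = 341/71 - 166 = -11445/71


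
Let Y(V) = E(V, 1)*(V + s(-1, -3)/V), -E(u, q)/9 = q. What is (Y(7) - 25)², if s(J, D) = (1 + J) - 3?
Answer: 346921/49 ≈ 7080.0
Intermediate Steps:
E(u, q) = -9*q
s(J, D) = -2 + J
Y(V) = -9*V + 27/V (Y(V) = (-9*1)*(V + (-2 - 1)/V) = -9*(V - 3/V) = -9*V + 27/V)
(Y(7) - 25)² = ((-9*7 + 27/7) - 25)² = ((-63 + 27*(⅐)) - 25)² = ((-63 + 27/7) - 25)² = (-414/7 - 25)² = (-589/7)² = 346921/49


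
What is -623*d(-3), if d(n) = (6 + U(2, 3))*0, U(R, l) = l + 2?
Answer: 0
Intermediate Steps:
U(R, l) = 2 + l
d(n) = 0 (d(n) = (6 + (2 + 3))*0 = (6 + 5)*0 = 11*0 = 0)
-623*d(-3) = -623*0 = 0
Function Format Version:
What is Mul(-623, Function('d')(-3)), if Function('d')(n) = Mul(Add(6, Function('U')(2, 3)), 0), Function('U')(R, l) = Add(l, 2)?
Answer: 0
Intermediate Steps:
Function('U')(R, l) = Add(2, l)
Function('d')(n) = 0 (Function('d')(n) = Mul(Add(6, Add(2, 3)), 0) = Mul(Add(6, 5), 0) = Mul(11, 0) = 0)
Mul(-623, Function('d')(-3)) = Mul(-623, 0) = 0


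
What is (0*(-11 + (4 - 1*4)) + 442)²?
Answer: 195364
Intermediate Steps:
(0*(-11 + (4 - 1*4)) + 442)² = (0*(-11 + (4 - 4)) + 442)² = (0*(-11 + 0) + 442)² = (0*(-11) + 442)² = (0 + 442)² = 442² = 195364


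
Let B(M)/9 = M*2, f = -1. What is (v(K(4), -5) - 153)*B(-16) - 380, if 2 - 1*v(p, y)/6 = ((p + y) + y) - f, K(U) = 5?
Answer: 33316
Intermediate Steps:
B(M) = 18*M (B(M) = 9*(M*2) = 9*(2*M) = 18*M)
v(p, y) = 6 - 12*y - 6*p (v(p, y) = 12 - 6*(((p + y) + y) - 1*(-1)) = 12 - 6*((p + 2*y) + 1) = 12 - 6*(1 + p + 2*y) = 12 + (-6 - 12*y - 6*p) = 6 - 12*y - 6*p)
(v(K(4), -5) - 153)*B(-16) - 380 = ((6 - 12*(-5) - 6*5) - 153)*(18*(-16)) - 380 = ((6 + 60 - 30) - 153)*(-288) - 380 = (36 - 153)*(-288) - 380 = -117*(-288) - 380 = 33696 - 380 = 33316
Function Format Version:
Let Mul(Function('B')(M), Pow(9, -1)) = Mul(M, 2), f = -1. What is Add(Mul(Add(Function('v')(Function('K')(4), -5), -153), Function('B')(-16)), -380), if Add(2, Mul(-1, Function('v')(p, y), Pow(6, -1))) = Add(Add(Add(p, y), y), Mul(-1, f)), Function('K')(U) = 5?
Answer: 33316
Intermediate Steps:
Function('B')(M) = Mul(18, M) (Function('B')(M) = Mul(9, Mul(M, 2)) = Mul(9, Mul(2, M)) = Mul(18, M))
Function('v')(p, y) = Add(6, Mul(-12, y), Mul(-6, p)) (Function('v')(p, y) = Add(12, Mul(-6, Add(Add(Add(p, y), y), Mul(-1, -1)))) = Add(12, Mul(-6, Add(Add(p, Mul(2, y)), 1))) = Add(12, Mul(-6, Add(1, p, Mul(2, y)))) = Add(12, Add(-6, Mul(-12, y), Mul(-6, p))) = Add(6, Mul(-12, y), Mul(-6, p)))
Add(Mul(Add(Function('v')(Function('K')(4), -5), -153), Function('B')(-16)), -380) = Add(Mul(Add(Add(6, Mul(-12, -5), Mul(-6, 5)), -153), Mul(18, -16)), -380) = Add(Mul(Add(Add(6, 60, -30), -153), -288), -380) = Add(Mul(Add(36, -153), -288), -380) = Add(Mul(-117, -288), -380) = Add(33696, -380) = 33316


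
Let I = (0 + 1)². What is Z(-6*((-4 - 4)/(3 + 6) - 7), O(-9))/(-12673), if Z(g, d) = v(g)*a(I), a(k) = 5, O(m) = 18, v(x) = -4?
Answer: 20/12673 ≈ 0.0015782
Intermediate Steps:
I = 1 (I = 1² = 1)
Z(g, d) = -20 (Z(g, d) = -4*5 = -20)
Z(-6*((-4 - 4)/(3 + 6) - 7), O(-9))/(-12673) = -20/(-12673) = -20*(-1/12673) = 20/12673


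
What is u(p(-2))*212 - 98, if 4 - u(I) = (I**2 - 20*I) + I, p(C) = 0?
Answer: 750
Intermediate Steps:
u(I) = 4 - I**2 + 19*I (u(I) = 4 - ((I**2 - 20*I) + I) = 4 - (I**2 - 19*I) = 4 + (-I**2 + 19*I) = 4 - I**2 + 19*I)
u(p(-2))*212 - 98 = (4 - 1*0**2 + 19*0)*212 - 98 = (4 - 1*0 + 0)*212 - 98 = (4 + 0 + 0)*212 - 98 = 4*212 - 98 = 848 - 98 = 750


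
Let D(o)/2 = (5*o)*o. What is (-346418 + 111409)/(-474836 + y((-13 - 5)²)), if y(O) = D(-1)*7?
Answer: 235009/474766 ≈ 0.49500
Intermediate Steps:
D(o) = 10*o² (D(o) = 2*((5*o)*o) = 2*(5*o²) = 10*o²)
y(O) = 70 (y(O) = (10*(-1)²)*7 = (10*1)*7 = 10*7 = 70)
(-346418 + 111409)/(-474836 + y((-13 - 5)²)) = (-346418 + 111409)/(-474836 + 70) = -235009/(-474766) = -235009*(-1/474766) = 235009/474766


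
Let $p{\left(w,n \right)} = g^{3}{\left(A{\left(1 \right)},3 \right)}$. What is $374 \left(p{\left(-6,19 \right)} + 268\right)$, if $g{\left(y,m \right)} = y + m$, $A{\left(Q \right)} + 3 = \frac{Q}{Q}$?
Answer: $100606$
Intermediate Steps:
$A{\left(Q \right)} = -2$ ($A{\left(Q \right)} = -3 + \frac{Q}{Q} = -3 + 1 = -2$)
$g{\left(y,m \right)} = m + y$
$p{\left(w,n \right)} = 1$ ($p{\left(w,n \right)} = \left(3 - 2\right)^{3} = 1^{3} = 1$)
$374 \left(p{\left(-6,19 \right)} + 268\right) = 374 \left(1 + 268\right) = 374 \cdot 269 = 100606$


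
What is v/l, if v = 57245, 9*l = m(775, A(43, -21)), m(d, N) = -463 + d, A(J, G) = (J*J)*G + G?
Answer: 171735/104 ≈ 1651.3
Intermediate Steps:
A(J, G) = G + G*J² (A(J, G) = J²*G + G = G*J² + G = G + G*J²)
l = 104/3 (l = (-463 + 775)/9 = (⅑)*312 = 104/3 ≈ 34.667)
v/l = 57245/(104/3) = 57245*(3/104) = 171735/104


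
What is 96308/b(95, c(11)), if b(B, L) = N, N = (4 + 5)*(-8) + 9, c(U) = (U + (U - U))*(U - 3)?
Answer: -96308/63 ≈ -1528.7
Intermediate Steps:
c(U) = U*(-3 + U) (c(U) = (U + 0)*(-3 + U) = U*(-3 + U))
N = -63 (N = 9*(-8) + 9 = -72 + 9 = -63)
b(B, L) = -63
96308/b(95, c(11)) = 96308/(-63) = 96308*(-1/63) = -96308/63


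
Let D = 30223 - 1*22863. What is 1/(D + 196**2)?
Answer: 1/45776 ≈ 2.1846e-5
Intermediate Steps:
D = 7360 (D = 30223 - 22863 = 7360)
1/(D + 196**2) = 1/(7360 + 196**2) = 1/(7360 + 38416) = 1/45776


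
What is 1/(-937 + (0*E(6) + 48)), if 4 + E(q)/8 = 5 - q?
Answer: -1/889 ≈ -0.0011249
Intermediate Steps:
E(q) = 8 - 8*q (E(q) = -32 + 8*(5 - q) = -32 + (40 - 8*q) = 8 - 8*q)
1/(-937 + (0*E(6) + 48)) = 1/(-937 + (0*(8 - 8*6) + 48)) = 1/(-937 + (0*(8 - 48) + 48)) = 1/(-937 + (0*(-40) + 48)) = 1/(-937 + (0 + 48)) = 1/(-937 + 48) = 1/(-889) = -1/889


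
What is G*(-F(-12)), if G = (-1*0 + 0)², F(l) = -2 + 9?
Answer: 0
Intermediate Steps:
F(l) = 7
G = 0 (G = (0 + 0)² = 0² = 0)
G*(-F(-12)) = 0*(-1*7) = 0*(-7) = 0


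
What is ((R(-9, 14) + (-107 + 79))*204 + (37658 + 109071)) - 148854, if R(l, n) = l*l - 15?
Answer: 5627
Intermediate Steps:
R(l, n) = -15 + l² (R(l, n) = l² - 15 = -15 + l²)
((R(-9, 14) + (-107 + 79))*204 + (37658 + 109071)) - 148854 = (((-15 + (-9)²) + (-107 + 79))*204 + (37658 + 109071)) - 148854 = (((-15 + 81) - 28)*204 + 146729) - 148854 = ((66 - 28)*204 + 146729) - 148854 = (38*204 + 146729) - 148854 = (7752 + 146729) - 148854 = 154481 - 148854 = 5627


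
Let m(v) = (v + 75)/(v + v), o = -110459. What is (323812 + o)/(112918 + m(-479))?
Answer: 102196087/54087924 ≈ 1.8894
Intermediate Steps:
m(v) = (75 + v)/(2*v) (m(v) = (75 + v)/((2*v)) = (75 + v)*(1/(2*v)) = (75 + v)/(2*v))
(323812 + o)/(112918 + m(-479)) = (323812 - 110459)/(112918 + (1/2)*(75 - 479)/(-479)) = 213353/(112918 + (1/2)*(-1/479)*(-404)) = 213353/(112918 + 202/479) = 213353/(54087924/479) = 213353*(479/54087924) = 102196087/54087924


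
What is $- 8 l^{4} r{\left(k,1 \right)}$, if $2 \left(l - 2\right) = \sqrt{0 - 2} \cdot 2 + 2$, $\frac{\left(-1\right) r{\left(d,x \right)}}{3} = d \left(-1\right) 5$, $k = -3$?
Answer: $-8280 + 30240 i \sqrt{2} \approx -8280.0 + 42766.0 i$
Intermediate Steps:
$r{\left(d,x \right)} = 15 d$ ($r{\left(d,x \right)} = - 3 d \left(-1\right) 5 = - 3 - d 5 = - 3 \left(- 5 d\right) = 15 d$)
$l = 3 + i \sqrt{2}$ ($l = 2 + \frac{\sqrt{0 - 2} \cdot 2 + 2}{2} = 2 + \frac{\sqrt{-2} \cdot 2 + 2}{2} = 2 + \frac{i \sqrt{2} \cdot 2 + 2}{2} = 2 + \frac{2 i \sqrt{2} + 2}{2} = 2 + \frac{2 + 2 i \sqrt{2}}{2} = 2 + \left(1 + i \sqrt{2}\right) = 3 + i \sqrt{2} \approx 3.0 + 1.4142 i$)
$- 8 l^{4} r{\left(k,1 \right)} = - 8 \left(3 + i \sqrt{2}\right)^{4} \cdot 15 \left(-3\right) = - 8 \left(3 + i \sqrt{2}\right)^{4} \left(-45\right) = 360 \left(3 + i \sqrt{2}\right)^{4}$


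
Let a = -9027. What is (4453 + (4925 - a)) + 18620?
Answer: 37025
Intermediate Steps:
(4453 + (4925 - a)) + 18620 = (4453 + (4925 - 1*(-9027))) + 18620 = (4453 + (4925 + 9027)) + 18620 = (4453 + 13952) + 18620 = 18405 + 18620 = 37025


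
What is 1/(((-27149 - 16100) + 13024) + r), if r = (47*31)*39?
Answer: 1/26598 ≈ 3.7597e-5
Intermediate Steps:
r = 56823 (r = 1457*39 = 56823)
1/(((-27149 - 16100) + 13024) + r) = 1/(((-27149 - 16100) + 13024) + 56823) = 1/((-43249 + 13024) + 56823) = 1/(-30225 + 56823) = 1/26598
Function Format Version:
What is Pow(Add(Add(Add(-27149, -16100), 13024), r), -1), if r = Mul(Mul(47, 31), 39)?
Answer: Rational(1, 26598) ≈ 3.7597e-5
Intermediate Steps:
r = 56823 (r = Mul(1457, 39) = 56823)
Pow(Add(Add(Add(-27149, -16100), 13024), r), -1) = Pow(Add(Add(Add(-27149, -16100), 13024), 56823), -1) = Pow(Add(Add(-43249, 13024), 56823), -1) = Pow(Add(-30225, 56823), -1) = Pow(26598, -1) = Rational(1, 26598)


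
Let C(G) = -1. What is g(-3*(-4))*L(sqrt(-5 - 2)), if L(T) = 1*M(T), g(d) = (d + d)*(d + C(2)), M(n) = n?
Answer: 264*I*sqrt(7) ≈ 698.48*I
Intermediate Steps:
g(d) = 2*d*(-1 + d) (g(d) = (d + d)*(d - 1) = (2*d)*(-1 + d) = 2*d*(-1 + d))
L(T) = T (L(T) = 1*T = T)
g(-3*(-4))*L(sqrt(-5 - 2)) = (2*(-3*(-4))*(-1 - 3*(-4)))*sqrt(-5 - 2) = (2*12*(-1 + 12))*sqrt(-7) = (2*12*11)*(I*sqrt(7)) = 264*(I*sqrt(7)) = 264*I*sqrt(7)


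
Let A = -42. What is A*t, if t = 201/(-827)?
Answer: 8442/827 ≈ 10.208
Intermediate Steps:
t = -201/827 (t = 201*(-1/827) = -201/827 ≈ -0.24305)
A*t = -42*(-201/827) = 8442/827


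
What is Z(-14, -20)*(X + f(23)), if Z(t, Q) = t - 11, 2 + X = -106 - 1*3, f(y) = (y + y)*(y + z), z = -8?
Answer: -14475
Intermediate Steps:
f(y) = 2*y*(-8 + y) (f(y) = (y + y)*(y - 8) = (2*y)*(-8 + y) = 2*y*(-8 + y))
X = -111 (X = -2 + (-106 - 1*3) = -2 + (-106 - 3) = -2 - 109 = -111)
Z(t, Q) = -11 + t
Z(-14, -20)*(X + f(23)) = (-11 - 14)*(-111 + 2*23*(-8 + 23)) = -25*(-111 + 2*23*15) = -25*(-111 + 690) = -25*579 = -14475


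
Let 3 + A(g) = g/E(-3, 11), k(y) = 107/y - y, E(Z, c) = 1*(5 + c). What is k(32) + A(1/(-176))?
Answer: -89145/2816 ≈ -31.657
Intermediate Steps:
E(Z, c) = 5 + c
k(y) = -y + 107/y
A(g) = -3 + g/16 (A(g) = -3 + g/(5 + 11) = -3 + g/16)
k(32) + A(1/(-176)) = (-1*32 + 107/32) + (-3 + (1/16)/(-176)) = (-32 + 107*(1/32)) + (-3 + (1/16)*(-1/176)) = (-32 + 107/32) + (-3 - 1/2816) = -917/32 - 8449/2816 = -89145/2816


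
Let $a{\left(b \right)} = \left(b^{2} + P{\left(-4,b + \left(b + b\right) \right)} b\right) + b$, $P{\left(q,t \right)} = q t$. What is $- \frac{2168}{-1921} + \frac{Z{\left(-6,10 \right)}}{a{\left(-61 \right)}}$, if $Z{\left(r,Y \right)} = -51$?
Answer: $\frac{29656209}{26248544} \approx 1.1298$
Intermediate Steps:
$a{\left(b \right)} = b - 11 b^{2}$ ($a{\left(b \right)} = \left(b^{2} + - 4 \left(b + \left(b + b\right)\right) b\right) + b = \left(b^{2} + - 4 \left(b + 2 b\right) b\right) + b = \left(b^{2} + - 4 \cdot 3 b b\right) + b = \left(b^{2} + - 12 b b\right) + b = \left(b^{2} - 12 b^{2}\right) + b = - 11 b^{2} + b = b - 11 b^{2}$)
$- \frac{2168}{-1921} + \frac{Z{\left(-6,10 \right)}}{a{\left(-61 \right)}} = - \frac{2168}{-1921} - \frac{51}{\left(-61\right) \left(1 - -671\right)} = \left(-2168\right) \left(- \frac{1}{1921}\right) - \frac{51}{\left(-61\right) \left(1 + 671\right)} = \frac{2168}{1921} - \frac{51}{\left(-61\right) 672} = \frac{2168}{1921} - \frac{51}{-40992} = \frac{2168}{1921} - - \frac{17}{13664} = \frac{2168}{1921} + \frac{17}{13664} = \frac{29656209}{26248544}$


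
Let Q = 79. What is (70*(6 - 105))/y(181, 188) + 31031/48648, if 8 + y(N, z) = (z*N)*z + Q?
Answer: 629138323/987992232 ≈ 0.63678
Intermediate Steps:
y(N, z) = 71 + N*z² (y(N, z) = -8 + ((z*N)*z + 79) = -8 + ((N*z)*z + 79) = -8 + (N*z² + 79) = -8 + (79 + N*z²) = 71 + N*z²)
(70*(6 - 105))/y(181, 188) + 31031/48648 = (70*(6 - 105))/(71 + 181*188²) + 31031/48648 = (70*(-99))/(71 + 181*35344) + 31031*(1/48648) = -6930/(71 + 6397264) + 31031/48648 = -6930/6397335 + 31031/48648 = -6930*1/6397335 + 31031/48648 = -22/20309 + 31031/48648 = 629138323/987992232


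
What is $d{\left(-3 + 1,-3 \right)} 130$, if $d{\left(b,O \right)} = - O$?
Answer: $390$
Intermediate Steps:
$d{\left(-3 + 1,-3 \right)} 130 = \left(-1\right) \left(-3\right) 130 = 3 \cdot 130 = 390$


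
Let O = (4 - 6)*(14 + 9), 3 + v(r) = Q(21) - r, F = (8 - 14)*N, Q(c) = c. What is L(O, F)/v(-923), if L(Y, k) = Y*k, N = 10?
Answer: 2760/941 ≈ 2.9330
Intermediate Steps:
F = -60 (F = (8 - 14)*10 = -6*10 = -60)
v(r) = 18 - r (v(r) = -3 + (21 - r) = 18 - r)
O = -46 (O = -2*23 = -46)
L(O, F)/v(-923) = (-46*(-60))/(18 - 1*(-923)) = 2760/(18 + 923) = 2760/941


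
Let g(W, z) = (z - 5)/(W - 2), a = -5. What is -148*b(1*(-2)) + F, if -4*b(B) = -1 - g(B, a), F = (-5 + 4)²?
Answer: -257/2 ≈ -128.50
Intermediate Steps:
F = 1 (F = (-1)² = 1)
g(W, z) = (-5 + z)/(-2 + W)
b(B) = ¼ - 5/(2*(-2 + B)) (b(B) = -(-1 - (-5 - 5)/(-2 + B))/4 = -(-1 - (-10)/(-2 + B))/4 = -(-1 + 10/(-2 + B))/4 = ¼ - 5/(2*(-2 + B)))
-148*b(1*(-2)) + F = -37*(-12 + 1*(-2))/(-2 + 1*(-2)) + 1 = -37*(-12 - 2)/(-2 - 2) + 1 = -37*(-14)/(-4) + 1 = -37*(-1)*(-14)/4 + 1 = -148*7/8 + 1 = -259/2 + 1 = -257/2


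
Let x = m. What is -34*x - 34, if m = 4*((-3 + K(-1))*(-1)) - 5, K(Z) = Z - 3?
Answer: -816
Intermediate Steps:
K(Z) = -3 + Z
m = 23 (m = 4*((-3 + (-3 - 1))*(-1)) - 5 = 4*((-3 - 4)*(-1)) - 5 = 4*(-7*(-1)) - 5 = 4*7 - 5 = 28 - 5 = 23)
x = 23
-34*x - 34 = -34*23 - 34 = -782 - 34 = -816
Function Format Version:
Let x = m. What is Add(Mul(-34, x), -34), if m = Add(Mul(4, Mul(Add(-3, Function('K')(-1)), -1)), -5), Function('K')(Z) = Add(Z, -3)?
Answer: -816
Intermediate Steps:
Function('K')(Z) = Add(-3, Z)
m = 23 (m = Add(Mul(4, Mul(Add(-3, Add(-3, -1)), -1)), -5) = Add(Mul(4, Mul(Add(-3, -4), -1)), -5) = Add(Mul(4, Mul(-7, -1)), -5) = Add(Mul(4, 7), -5) = Add(28, -5) = 23)
x = 23
Add(Mul(-34, x), -34) = Add(Mul(-34, 23), -34) = Add(-782, -34) = -816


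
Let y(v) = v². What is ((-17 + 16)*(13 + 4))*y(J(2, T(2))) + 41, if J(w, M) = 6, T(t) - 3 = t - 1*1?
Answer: -571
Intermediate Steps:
T(t) = 2 + t (T(t) = 3 + (t - 1*1) = 3 + (t - 1) = 3 + (-1 + t) = 2 + t)
((-17 + 16)*(13 + 4))*y(J(2, T(2))) + 41 = ((-17 + 16)*(13 + 4))*6² + 41 = -1*17*36 + 41 = -17*36 + 41 = -612 + 41 = -571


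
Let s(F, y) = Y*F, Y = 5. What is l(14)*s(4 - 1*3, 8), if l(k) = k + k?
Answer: 140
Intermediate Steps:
l(k) = 2*k
s(F, y) = 5*F
l(14)*s(4 - 1*3, 8) = (2*14)*(5*(4 - 1*3)) = 28*(5*(4 - 3)) = 28*(5*1) = 28*5 = 140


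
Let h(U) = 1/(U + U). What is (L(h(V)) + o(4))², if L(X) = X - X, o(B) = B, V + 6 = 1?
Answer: 16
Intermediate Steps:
V = -5 (V = -6 + 1 = -5)
h(U) = 1/(2*U)
L(X) = 0
(L(h(V)) + o(4))² = (0 + 4)² = 4² = 16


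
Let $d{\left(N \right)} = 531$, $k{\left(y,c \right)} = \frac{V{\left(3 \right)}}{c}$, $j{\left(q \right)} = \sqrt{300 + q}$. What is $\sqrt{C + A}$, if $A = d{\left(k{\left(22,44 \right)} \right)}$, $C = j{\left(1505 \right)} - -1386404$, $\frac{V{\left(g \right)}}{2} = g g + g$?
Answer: $\sqrt{1386935 + 19 \sqrt{5}} \approx 1177.7$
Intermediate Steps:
$V{\left(g \right)} = 2 g + 2 g^{2}$ ($V{\left(g \right)} = 2 \left(g g + g\right) = 2 \left(g^{2} + g\right) = 2 \left(g + g^{2}\right) = 2 g + 2 g^{2}$)
$k{\left(y,c \right)} = \frac{24}{c}$ ($k{\left(y,c \right)} = \frac{2 \cdot 3 \left(1 + 3\right)}{c} = \frac{2 \cdot 3 \cdot 4}{c} = \frac{24}{c}$)
$C = 1386404 + 19 \sqrt{5}$ ($C = \sqrt{300 + 1505} - -1386404 = \sqrt{1805} + 1386404 = 19 \sqrt{5} + 1386404 = 1386404 + 19 \sqrt{5} \approx 1.3864 \cdot 10^{6}$)
$A = 531$
$\sqrt{C + A} = \sqrt{\left(1386404 + 19 \sqrt{5}\right) + 531} = \sqrt{1386935 + 19 \sqrt{5}}$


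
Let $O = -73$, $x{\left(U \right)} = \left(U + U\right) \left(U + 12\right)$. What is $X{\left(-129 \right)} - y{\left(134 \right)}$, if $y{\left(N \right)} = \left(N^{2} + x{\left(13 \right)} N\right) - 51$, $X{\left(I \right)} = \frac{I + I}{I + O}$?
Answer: $- \frac{10605376}{101} \approx -1.05 \cdot 10^{5}$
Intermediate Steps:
$x{\left(U \right)} = 2 U \left(12 + U\right)$
$X{\left(I \right)} = \frac{2 I}{-73 + I}$ ($X{\left(I \right)} = \frac{I + I}{I - 73} = \frac{2 I}{-73 + I}$)
$y{\left(N \right)} = -51 + N^{2} + 650 N$ ($y{\left(N \right)} = \left(N^{2} + 2 \cdot 13 \left(12 + 13\right) N\right) - 51 = \left(N^{2} + 2 \cdot 13 \cdot 25 N\right) - 51 = \left(N^{2} + 650 N\right) - 51 = -51 + N^{2} + 650 N$)
$X{\left(-129 \right)} - y{\left(134 \right)} = 2 \left(-129\right) \frac{1}{-73 - 129} - \left(-51 + 134^{2} + 650 \cdot 134\right) = 2 \left(-129\right) \frac{1}{-202} - \left(-51 + 17956 + 87100\right) = 2 \left(-129\right) \left(- \frac{1}{202}\right) - 105005 = \frac{129}{101} - 105005 = - \frac{10605376}{101}$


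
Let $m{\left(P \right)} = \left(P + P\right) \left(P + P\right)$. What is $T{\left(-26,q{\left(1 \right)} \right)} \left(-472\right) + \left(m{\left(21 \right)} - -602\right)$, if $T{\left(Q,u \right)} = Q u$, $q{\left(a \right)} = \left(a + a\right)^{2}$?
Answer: $51454$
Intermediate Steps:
$q{\left(a \right)} = 4 a^{2}$ ($q{\left(a \right)} = \left(2 a\right)^{2} = 4 a^{2}$)
$m{\left(P \right)} = 4 P^{2}$ ($m{\left(P \right)} = 2 P 2 P = 4 P^{2}$)
$T{\left(-26,q{\left(1 \right)} \right)} \left(-472\right) + \left(m{\left(21 \right)} - -602\right) = - 26 \cdot 4 \cdot 1^{2} \left(-472\right) - \left(-602 - 4 \cdot 21^{2}\right) = - 26 \cdot 4 \cdot 1 \left(-472\right) + \left(4 \cdot 441 + 602\right) = \left(-26\right) 4 \left(-472\right) + \left(1764 + 602\right) = \left(-104\right) \left(-472\right) + 2366 = 49088 + 2366 = 51454$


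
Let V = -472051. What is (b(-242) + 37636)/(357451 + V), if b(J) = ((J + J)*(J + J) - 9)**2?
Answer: -10974338929/22920 ≈ -4.7881e+5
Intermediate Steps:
b(J) = (-9 + 4*J**2)**2 (b(J) = ((2*J)*(2*J) - 9)**2 = (4*J**2 - 9)**2 = (-9 + 4*J**2)**2)
(b(-242) + 37636)/(357451 + V) = ((-9 + 4*(-242)**2)**2 + 37636)/(357451 - 472051) = ((-9 + 4*58564)**2 + 37636)/(-114600) = ((-9 + 234256)**2 + 37636)*(-1/114600) = (234247**2 + 37636)*(-1/114600) = (54871657009 + 37636)*(-1/114600) = 54871694645*(-1/114600) = -10974338929/22920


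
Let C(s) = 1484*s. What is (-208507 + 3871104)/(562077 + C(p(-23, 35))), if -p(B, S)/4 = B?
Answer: 3662597/698605 ≈ 5.2427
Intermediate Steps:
p(B, S) = -4*B
(-208507 + 3871104)/(562077 + C(p(-23, 35))) = (-208507 + 3871104)/(562077 + 1484*(-4*(-23))) = 3662597/(562077 + 1484*92) = 3662597/(562077 + 136528) = 3662597/698605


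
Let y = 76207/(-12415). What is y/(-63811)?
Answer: 76207/792213565 ≈ 9.6195e-5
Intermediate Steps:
y = -76207/12415 (y = 76207*(-1/12415) = -76207/12415 ≈ -6.1383)
y/(-63811) = -76207/12415/(-63811) = -76207/12415*(-1/63811) = 76207/792213565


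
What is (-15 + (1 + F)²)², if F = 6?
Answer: 1156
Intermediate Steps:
(-15 + (1 + F)²)² = (-15 + (1 + 6)²)² = (-15 + 7²)² = (-15 + 49)² = 34² = 1156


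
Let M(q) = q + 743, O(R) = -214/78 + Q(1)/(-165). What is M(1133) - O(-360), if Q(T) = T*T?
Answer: 1343306/715 ≈ 1878.8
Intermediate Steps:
Q(T) = T²
O(R) = -1966/715 (O(R) = -214/78 + 1²/(-165) = -214*1/78 + 1*(-1/165) = -107/39 - 1/165 = -1966/715)
M(q) = 743 + q
M(1133) - O(-360) = (743 + 1133) - 1*(-1966/715) = 1876 + 1966/715 = 1343306/715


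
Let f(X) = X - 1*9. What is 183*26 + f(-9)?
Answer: 4740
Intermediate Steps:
f(X) = -9 + X (f(X) = X - 9 = -9 + X)
183*26 + f(-9) = 183*26 + (-9 - 9) = 4758 - 18 = 4740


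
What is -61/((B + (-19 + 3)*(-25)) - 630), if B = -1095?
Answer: 61/1325 ≈ 0.046038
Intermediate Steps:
-61/((B + (-19 + 3)*(-25)) - 630) = -61/((-1095 + (-19 + 3)*(-25)) - 630) = -61/((-1095 - 16*(-25)) - 630) = -61/((-1095 + 400) - 630) = -61/(-695 - 630) = -61/(-1325) = -61*(-1/1325) = 61/1325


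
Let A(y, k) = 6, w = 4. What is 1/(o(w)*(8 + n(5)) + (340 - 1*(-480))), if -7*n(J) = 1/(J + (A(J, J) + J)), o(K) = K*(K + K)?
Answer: 7/7530 ≈ 0.00092961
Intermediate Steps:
o(K) = 2*K² (o(K) = K*(2*K) = 2*K²)
n(J) = -1/(7*(6 + 2*J)) (n(J) = -1/(7*(J + (6 + J))) = -1/(7*(6 + 2*J)))
1/(o(w)*(8 + n(5)) + (340 - 1*(-480))) = 1/((2*4²)*(8 - 1/(42 + 14*5)) + (340 - 1*(-480))) = 1/((2*16)*(8 - 1/(42 + 70)) + (340 + 480)) = 1/(32*(8 - 1/112) + 820) = 1/(32*(895/112) + 820) = 1/(1790/7 + 820) = 1/(7530/7) = 7/7530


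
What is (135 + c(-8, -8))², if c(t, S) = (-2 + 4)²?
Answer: 19321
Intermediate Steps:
c(t, S) = 4 (c(t, S) = 2² = 4)
(135 + c(-8, -8))² = (135 + 4)² = 139² = 19321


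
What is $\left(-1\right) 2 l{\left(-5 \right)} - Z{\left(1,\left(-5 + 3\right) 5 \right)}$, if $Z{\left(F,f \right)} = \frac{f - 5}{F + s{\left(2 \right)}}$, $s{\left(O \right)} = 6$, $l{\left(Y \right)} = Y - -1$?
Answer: $\frac{71}{7} \approx 10.143$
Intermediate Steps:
$l{\left(Y \right)} = 1 + Y$ ($l{\left(Y \right)} = Y + 1 = 1 + Y$)
$Z{\left(F,f \right)} = \frac{-5 + f}{6 + F}$ ($Z{\left(F,f \right)} = \frac{f - 5}{F + 6} = \frac{-5 + f}{6 + F}$)
$\left(-1\right) 2 l{\left(-5 \right)} - Z{\left(1,\left(-5 + 3\right) 5 \right)} = \left(-1\right) 2 \left(1 - 5\right) - \frac{-5 + \left(-5 + 3\right) 5}{6 + 1} = \left(-2\right) \left(-4\right) - \frac{-5 - 10}{7} = 8 - \frac{-5 - 10}{7} = 8 - \frac{1}{7} \left(-15\right) = 8 - - \frac{15}{7} = 8 + \frac{15}{7} = \frac{71}{7}$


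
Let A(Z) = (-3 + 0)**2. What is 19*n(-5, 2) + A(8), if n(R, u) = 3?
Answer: 66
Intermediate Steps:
A(Z) = 9 (A(Z) = (-3)**2 = 9)
19*n(-5, 2) + A(8) = 19*3 + 9 = 57 + 9 = 66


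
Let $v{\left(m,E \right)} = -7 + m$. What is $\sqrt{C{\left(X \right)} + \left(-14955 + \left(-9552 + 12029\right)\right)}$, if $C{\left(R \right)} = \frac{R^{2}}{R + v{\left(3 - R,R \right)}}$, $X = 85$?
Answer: $\frac{i \sqrt{57137}}{2} \approx 119.52 i$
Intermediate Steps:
$C{\left(R \right)} = - \frac{R^{2}}{4}$ ($C{\left(R \right)} = \frac{R^{2}}{R - \left(4 + R\right)} = \frac{R^{2}}{-4} = - \frac{R^{2}}{4}$)
$\sqrt{C{\left(X \right)} + \left(-14955 + \left(-9552 + 12029\right)\right)} = \sqrt{- \frac{85^{2}}{4} + \left(-14955 + \left(-9552 + 12029\right)\right)} = \sqrt{\left(- \frac{1}{4}\right) 7225 + \left(-14955 + 2477\right)} = \sqrt{- \frac{7225}{4} - 12478} = \sqrt{- \frac{57137}{4}} = \frac{i \sqrt{57137}}{2}$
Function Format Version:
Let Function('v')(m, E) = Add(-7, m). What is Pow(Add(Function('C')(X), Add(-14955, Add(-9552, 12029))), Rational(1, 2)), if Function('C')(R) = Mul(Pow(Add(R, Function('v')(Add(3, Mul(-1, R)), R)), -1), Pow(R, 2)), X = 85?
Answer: Mul(Rational(1, 2), I, Pow(57137, Rational(1, 2))) ≈ Mul(119.52, I)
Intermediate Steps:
Function('C')(R) = Mul(Rational(-1, 4), Pow(R, 2)) (Function('C')(R) = Mul(Pow(Add(R, Add(-7, Add(3, Mul(-1, R)))), -1), Pow(R, 2)) = Mul(Pow(Add(R, Add(-4, Mul(-1, R))), -1), Pow(R, 2)) = Mul(Pow(-4, -1), Pow(R, 2)) = Mul(Rational(-1, 4), Pow(R, 2)))
Pow(Add(Function('C')(X), Add(-14955, Add(-9552, 12029))), Rational(1, 2)) = Pow(Add(Mul(Rational(-1, 4), Pow(85, 2)), Add(-14955, Add(-9552, 12029))), Rational(1, 2)) = Pow(Add(Mul(Rational(-1, 4), 7225), Add(-14955, 2477)), Rational(1, 2)) = Pow(Add(Rational(-7225, 4), -12478), Rational(1, 2)) = Pow(Rational(-57137, 4), Rational(1, 2)) = Mul(Rational(1, 2), I, Pow(57137, Rational(1, 2)))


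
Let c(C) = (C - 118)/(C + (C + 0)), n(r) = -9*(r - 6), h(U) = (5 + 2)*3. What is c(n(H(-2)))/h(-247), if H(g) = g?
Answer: -23/1512 ≈ -0.015212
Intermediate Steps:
h(U) = 21 (h(U) = 7*3 = 21)
n(r) = 54 - 9*r (n(r) = -9*(-6 + r) = 54 - 9*r)
c(C) = (-118 + C)/(2*C) (c(C) = (-118 + C)/(C + C) = (-118 + C)/((2*C)) = (-118 + C)*(1/(2*C)) = (-118 + C)/(2*C))
c(n(H(-2)))/h(-247) = ((-118 + (54 - 9*(-2)))/(2*(54 - 9*(-2))))/21 = ((-118 + (54 + 18))/(2*(54 + 18)))*(1/21) = ((1/2)*(-118 + 72)/72)*(1/21) = ((1/2)*(1/72)*(-46))*(1/21) = -23/72*1/21 = -23/1512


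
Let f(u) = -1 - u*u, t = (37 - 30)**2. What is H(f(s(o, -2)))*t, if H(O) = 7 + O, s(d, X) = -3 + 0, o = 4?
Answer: -147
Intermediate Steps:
s(d, X) = -3
t = 49 (t = 7**2 = 49)
f(u) = -1 - u**2
H(f(s(o, -2)))*t = (7 + (-1 - 1*(-3)**2))*49 = (7 + (-1 - 1*9))*49 = (7 + (-1 - 9))*49 = (7 - 10)*49 = -3*49 = -147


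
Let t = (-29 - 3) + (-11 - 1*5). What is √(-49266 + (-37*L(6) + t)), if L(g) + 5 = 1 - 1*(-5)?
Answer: I*√49351 ≈ 222.15*I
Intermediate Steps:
L(g) = 1 (L(g) = -5 + (1 - 1*(-5)) = -5 + (1 + 5) = -5 + 6 = 1)
t = -48 (t = -32 + (-11 - 5) = -32 - 16 = -48)
√(-49266 + (-37*L(6) + t)) = √(-49266 + (-37*1 - 48)) = √(-49266 + (-37 - 48)) = √(-49266 - 85) = √(-49351) = I*√49351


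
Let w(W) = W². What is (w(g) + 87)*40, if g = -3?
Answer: 3840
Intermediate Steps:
(w(g) + 87)*40 = ((-3)² + 87)*40 = (9 + 87)*40 = 96*40 = 3840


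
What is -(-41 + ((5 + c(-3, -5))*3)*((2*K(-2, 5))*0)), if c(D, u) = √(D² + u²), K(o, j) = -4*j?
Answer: 41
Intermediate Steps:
-(-41 + ((5 + c(-3, -5))*3)*((2*K(-2, 5))*0)) = -(-41 + ((5 + √((-3)² + (-5)²))*3)*((2*(-4*5))*0)) = -(-41 + ((5 + √(9 + 25))*3)*((2*(-20))*0)) = -(-41 + ((5 + √34)*3)*(-40*0)) = -(-41 + (15 + 3*√34)*0) = -(-41 + 0) = -1*(-41) = 41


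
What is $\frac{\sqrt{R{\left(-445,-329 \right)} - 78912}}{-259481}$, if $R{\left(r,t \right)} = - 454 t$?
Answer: $- \frac{\sqrt{70454}}{259481} \approx -0.0010229$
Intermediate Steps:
$\frac{\sqrt{R{\left(-445,-329 \right)} - 78912}}{-259481} = \frac{\sqrt{\left(-454\right) \left(-329\right) - 78912}}{-259481} = \sqrt{149366 - 78912} \left(- \frac{1}{259481}\right) = \sqrt{70454} \left(- \frac{1}{259481}\right) = - \frac{\sqrt{70454}}{259481}$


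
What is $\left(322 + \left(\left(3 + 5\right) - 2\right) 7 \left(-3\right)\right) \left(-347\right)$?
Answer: $-68012$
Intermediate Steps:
$\left(322 + \left(\left(3 + 5\right) - 2\right) 7 \left(-3\right)\right) \left(-347\right) = \left(322 + \left(8 - 2\right) 7 \left(-3\right)\right) \left(-347\right) = \left(322 + 6 \cdot 7 \left(-3\right)\right) \left(-347\right) = \left(322 + 42 \left(-3\right)\right) \left(-347\right) = \left(322 - 126\right) \left(-347\right) = 196 \left(-347\right) = -68012$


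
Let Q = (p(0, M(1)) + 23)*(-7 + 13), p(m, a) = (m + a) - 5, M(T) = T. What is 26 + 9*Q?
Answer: 1052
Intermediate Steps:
p(m, a) = -5 + a + m (p(m, a) = (a + m) - 5 = -5 + a + m)
Q = 114 (Q = ((-5 + 1 + 0) + 23)*(-7 + 13) = (-4 + 23)*6 = 19*6 = 114)
26 + 9*Q = 26 + 9*114 = 26 + 1026 = 1052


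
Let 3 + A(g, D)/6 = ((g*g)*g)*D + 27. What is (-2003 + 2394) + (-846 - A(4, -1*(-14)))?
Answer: -5975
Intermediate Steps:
A(g, D) = 144 + 6*D*g**3 (A(g, D) = -18 + 6*(((g*g)*g)*D + 27) = -18 + 6*((g**2*g)*D + 27) = -18 + 6*(g**3*D + 27) = -18 + 6*(D*g**3 + 27) = -18 + 6*(27 + D*g**3) = -18 + (162 + 6*D*g**3) = 144 + 6*D*g**3)
(-2003 + 2394) + (-846 - A(4, -1*(-14))) = (-2003 + 2394) + (-846 - (144 + 6*(-1*(-14))*4**3)) = 391 + (-846 - (144 + 6*14*64)) = 391 + (-846 - (144 + 5376)) = 391 + (-846 - 1*5520) = 391 + (-846 - 5520) = 391 - 6366 = -5975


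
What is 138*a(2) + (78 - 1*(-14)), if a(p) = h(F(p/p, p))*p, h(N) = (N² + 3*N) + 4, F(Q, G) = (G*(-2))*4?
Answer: 58604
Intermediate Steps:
F(Q, G) = -8*G (F(Q, G) = -2*G*4 = -8*G)
h(N) = 4 + N² + 3*N
a(p) = p*(4 - 24*p + 64*p²) (a(p) = (4 + (-8*p)² + 3*(-8*p))*p = (4 + 64*p² - 24*p)*p = (4 - 24*p + 64*p²)*p = p*(4 - 24*p + 64*p²))
138*a(2) + (78 - 1*(-14)) = 138*(4*2*(1 - 6*2 + 16*2²)) + (78 - 1*(-14)) = 138*(4*2*(1 - 12 + 16*4)) + (78 + 14) = 138*(4*2*(1 - 12 + 64)) + 92 = 138*(4*2*53) + 92 = 138*424 + 92 = 58512 + 92 = 58604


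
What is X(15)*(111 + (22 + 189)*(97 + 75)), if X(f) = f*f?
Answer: 8190675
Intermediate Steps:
X(f) = f**2
X(15)*(111 + (22 + 189)*(97 + 75)) = 15**2*(111 + (22 + 189)*(97 + 75)) = 225*(111 + 211*172) = 225*(111 + 36292) = 225*36403 = 8190675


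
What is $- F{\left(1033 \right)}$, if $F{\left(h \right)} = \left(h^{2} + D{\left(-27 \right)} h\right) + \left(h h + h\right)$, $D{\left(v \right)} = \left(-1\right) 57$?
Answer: $-2076330$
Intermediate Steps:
$D{\left(v \right)} = -57$
$F{\left(h \right)} = - 56 h + 2 h^{2}$ ($F{\left(h \right)} = \left(h^{2} - 57 h\right) + \left(h h + h\right) = \left(h^{2} - 57 h\right) + \left(h^{2} + h\right) = \left(h^{2} - 57 h\right) + \left(h + h^{2}\right) = - 56 h + 2 h^{2}$)
$- F{\left(1033 \right)} = - 2 \cdot 1033 \left(-28 + 1033\right) = - 2 \cdot 1033 \cdot 1005 = \left(-1\right) 2076330 = -2076330$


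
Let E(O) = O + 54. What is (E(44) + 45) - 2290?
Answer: -2147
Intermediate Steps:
E(O) = 54 + O
(E(44) + 45) - 2290 = ((54 + 44) + 45) - 2290 = (98 + 45) - 2290 = 143 - 2290 = -2147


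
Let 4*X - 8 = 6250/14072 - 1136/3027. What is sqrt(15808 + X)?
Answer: sqrt(7171480903112285187)/21297972 ≈ 125.74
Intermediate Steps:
X = 171850255/85191888 (X = 2 + (6250/14072 - 1136/3027)/4 = 2 + (6250*(1/14072) - 1136*1/3027)/4 = 2 + (3125/7036 - 1136/3027)/4 = 2 + (1/4)*(1466479/21297972) = 2 + 1466479/85191888 = 171850255/85191888 ≈ 2.0172)
sqrt(15808 + X) = sqrt(15808 + 171850255/85191888) = sqrt(1346885215759/85191888) = sqrt(7171480903112285187)/21297972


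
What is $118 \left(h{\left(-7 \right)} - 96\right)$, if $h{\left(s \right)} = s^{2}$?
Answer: $-5546$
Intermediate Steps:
$118 \left(h{\left(-7 \right)} - 96\right) = 118 \left(\left(-7\right)^{2} - 96\right) = 118 \left(49 - 96\right) = 118 \left(-47\right) = -5546$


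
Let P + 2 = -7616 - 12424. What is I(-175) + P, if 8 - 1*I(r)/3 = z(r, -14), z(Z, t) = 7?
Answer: -20039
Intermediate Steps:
I(r) = 3 (I(r) = 24 - 3*7 = 24 - 21 = 3)
P = -20042 (P = -2 + (-7616 - 12424) = -2 - 20040 = -20042)
I(-175) + P = 3 - 20042 = -20039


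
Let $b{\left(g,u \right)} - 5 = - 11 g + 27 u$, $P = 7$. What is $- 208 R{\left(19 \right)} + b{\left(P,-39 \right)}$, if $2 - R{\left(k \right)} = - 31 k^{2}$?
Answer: $-2329269$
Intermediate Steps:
$b{\left(g,u \right)} = 5 - 11 g + 27 u$ ($b{\left(g,u \right)} = 5 - \left(- 27 u + 11 g\right) = 5 - 11 g + 27 u$)
$R{\left(k \right)} = 2 + 31 k^{2}$ ($R{\left(k \right)} = 2 - - 31 k^{2} = 2 + 31 k^{2}$)
$- 208 R{\left(19 \right)} + b{\left(P,-39 \right)} = - 208 \left(2 + 31 \cdot 19^{2}\right) + \left(5 - 77 + 27 \left(-39\right)\right) = - 208 \left(2 + 31 \cdot 361\right) - 1125 = - 208 \left(2 + 11191\right) - 1125 = \left(-208\right) 11193 - 1125 = -2328144 - 1125 = -2329269$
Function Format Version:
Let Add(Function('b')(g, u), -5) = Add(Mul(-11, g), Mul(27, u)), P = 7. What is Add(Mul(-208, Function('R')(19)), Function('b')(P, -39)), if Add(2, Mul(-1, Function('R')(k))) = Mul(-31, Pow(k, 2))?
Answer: -2329269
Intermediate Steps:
Function('b')(g, u) = Add(5, Mul(-11, g), Mul(27, u)) (Function('b')(g, u) = Add(5, Add(Mul(-11, g), Mul(27, u))) = Add(5, Mul(-11, g), Mul(27, u)))
Function('R')(k) = Add(2, Mul(31, Pow(k, 2))) (Function('R')(k) = Add(2, Mul(-1, Mul(-31, Pow(k, 2)))) = Add(2, Mul(31, Pow(k, 2))))
Add(Mul(-208, Function('R')(19)), Function('b')(P, -39)) = Add(Mul(-208, Add(2, Mul(31, Pow(19, 2)))), Add(5, Mul(-11, 7), Mul(27, -39))) = Add(Mul(-208, Add(2, Mul(31, 361))), Add(5, -77, -1053)) = Add(Mul(-208, Add(2, 11191)), -1125) = Add(Mul(-208, 11193), -1125) = Add(-2328144, -1125) = -2329269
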